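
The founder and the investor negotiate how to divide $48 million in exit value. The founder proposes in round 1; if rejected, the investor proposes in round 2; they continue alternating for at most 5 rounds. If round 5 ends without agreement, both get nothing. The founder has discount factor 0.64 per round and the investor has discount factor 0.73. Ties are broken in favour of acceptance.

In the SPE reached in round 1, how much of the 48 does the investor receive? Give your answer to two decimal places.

Round 5 (the founder proposes): the investor will accept anything ≥ 0, so the founder offers 0 and keeps 48.
Round 4 (the investor proposes): the founder can get 48 next round, worth 0.64 × 48 = 30.72 now. The investor offers 30.72 and keeps 48 − 30.72 = 17.28.
Round 3 (the founder proposes): the investor can get 17.28 next round, worth 0.73 × 17.28 = 12.6144 now; the founder offers that and keeps 35.3856.
Round 2 (the investor proposes): the founder can get 35.3856 next round, worth 0.64 × 35.3856 = 22.646784 now. The investor offers 22.646784 and keeps 48 − 22.646784 = 25.353216.
Round 1 (the founder proposes): the investor can get 25.353216 next round, worth 0.73 × 25.353216 = 18.50784768 now, so the founder offers 18.50784768, keeping 29.49215232.

18.51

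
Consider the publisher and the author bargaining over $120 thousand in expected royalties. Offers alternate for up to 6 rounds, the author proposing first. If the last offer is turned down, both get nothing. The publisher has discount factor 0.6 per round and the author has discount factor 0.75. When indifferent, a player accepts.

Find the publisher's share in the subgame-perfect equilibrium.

Solve by backward induction from round 6.
Round 6 (the publisher proposes): rejection yields 0 for the author; the publisher offers 0 and keeps 120.
Round 5 (the author proposes): the publisher can get 120 next round, worth 0.6 × 120 = 72 now, so the author offers 72, keeping 48.
Round 4 (the publisher proposes): the author can get 48 next round, worth 0.75 × 48 = 36 now. The publisher offers 36 and keeps 120 − 36 = 84.
Round 3 (the author proposes): the publisher can get 84 next round, worth 0.6 × 84 = 50.4 now. The author offers 50.4 and keeps 120 − 50.4 = 69.6.
Round 2 (the publisher proposes): the author can get 69.6 next round, worth 0.75 × 69.6 = 52.2 now; the publisher offers that and keeps 67.8.
Round 1 (the author proposes): the publisher can get 67.8 next round, worth 0.6 × 67.8 = 40.68 now; the author offers that and keeps 79.32.

40.68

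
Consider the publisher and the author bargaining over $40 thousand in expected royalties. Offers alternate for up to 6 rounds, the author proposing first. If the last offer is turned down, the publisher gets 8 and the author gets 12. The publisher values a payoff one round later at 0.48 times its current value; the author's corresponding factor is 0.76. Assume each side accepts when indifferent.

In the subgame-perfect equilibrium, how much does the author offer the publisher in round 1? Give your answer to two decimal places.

Round 6 (the publisher proposes): the author gets 12 if talks fail, so the publisher offers 12 and keeps 28.
Round 5 (the author proposes): the publisher can get 28 next round, worth 0.48 × 28 = 13.44 now, so the author offers 13.44, keeping 26.56.
Round 4 (the publisher proposes): the author can get 26.56 next round, worth 0.76 × 26.56 = 20.1856 now, so the publisher offers 20.1856, keeping 19.8144.
Round 3 (the author proposes): the publisher can get 19.8144 next round, worth 0.48 × 19.8144 = 9.510912 now, so the author offers 9.510912, keeping 30.489088.
Round 2 (the publisher proposes): the author can get 30.489088 next round, worth 0.76 × 30.489088 = 23.17170688 now; the publisher offers that and keeps 16.82829312.
Round 1 (the author proposes): the publisher can get 16.82829312 next round, worth 0.48 × 16.82829312 = 8.0775806976 now; the author offers that and keeps 31.9224193024.

8.08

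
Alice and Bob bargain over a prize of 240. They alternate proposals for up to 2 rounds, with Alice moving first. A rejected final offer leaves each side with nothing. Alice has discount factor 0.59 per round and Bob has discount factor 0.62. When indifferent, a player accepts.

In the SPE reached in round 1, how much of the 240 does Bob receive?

148.8

Solve by backward induction from round 2.
Round 2 (Bob proposes): Alice will accept anything ≥ 0, so Bob offers 0 and keeps 240.
Round 1 (Alice proposes): Bob can get 240 next round, worth 0.62 × 240 = 148.8 now; Alice offers that and keeps 91.2.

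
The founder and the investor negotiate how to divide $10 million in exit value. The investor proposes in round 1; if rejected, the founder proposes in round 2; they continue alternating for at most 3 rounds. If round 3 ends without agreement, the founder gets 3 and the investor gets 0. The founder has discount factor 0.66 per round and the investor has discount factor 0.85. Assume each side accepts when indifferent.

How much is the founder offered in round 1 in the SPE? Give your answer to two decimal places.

2.67

Round 3 (the investor proposes): the founder gets 3 if talks fail, so the investor offers 3 and keeps 7.
Round 2 (the founder proposes): the investor can get 7 next round, worth 0.85 × 7 = 5.95 now; the founder offers that and keeps 4.05.
Round 1 (the investor proposes): the founder can get 4.05 next round, worth 0.66 × 4.05 = 2.673 now, so the investor offers 2.673, keeping 7.327.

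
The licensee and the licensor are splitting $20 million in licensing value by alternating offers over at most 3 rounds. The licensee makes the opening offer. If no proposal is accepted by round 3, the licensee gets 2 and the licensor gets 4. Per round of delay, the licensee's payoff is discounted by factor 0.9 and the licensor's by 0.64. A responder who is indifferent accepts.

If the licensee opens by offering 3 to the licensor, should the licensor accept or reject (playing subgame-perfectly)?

Reject

Work out the licensor's continuation value if the offer is rejected.
Round 3 (the licensee proposes): the licensor gets 4 if talks fail, so the licensee offers 4 and keeps 16.
Round 2 (the licensor proposes): the licensee can get 16 next round, worth 0.9 × 16 = 14.4 now. The licensor offers 14.4 and keeps 20 − 14.4 = 5.6.
So by rejecting in round 1, the licensor gets 5.6 next round, worth 0.64 × 5.6 = 3.584 now.
Offer 3 < 3.584, so the licensor rejects.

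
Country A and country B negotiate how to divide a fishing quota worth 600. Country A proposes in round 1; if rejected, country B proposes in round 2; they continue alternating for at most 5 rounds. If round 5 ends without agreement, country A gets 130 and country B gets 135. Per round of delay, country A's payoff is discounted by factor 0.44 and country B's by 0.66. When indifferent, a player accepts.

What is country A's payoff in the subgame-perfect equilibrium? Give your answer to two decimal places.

302.46

Round 5 (country A proposes): country B gets 135 if talks fail, so country A offers 135 and keeps 465.
Round 4 (country B proposes): country A can get 465 next round, worth 0.44 × 465 = 204.6 now, so country B offers 204.6, keeping 395.4.
Round 3 (country A proposes): country B can get 395.4 next round, worth 0.66 × 395.4 = 260.964 now; country A offers that and keeps 339.036.
Round 2 (country B proposes): country A can get 339.036 next round, worth 0.44 × 339.036 = 149.17584 now; country B offers that and keeps 450.82416.
Round 1 (country A proposes): country B can get 450.82416 next round, worth 0.66 × 450.82416 = 297.5439456 now, so country A offers 297.5439456, keeping 302.4560544.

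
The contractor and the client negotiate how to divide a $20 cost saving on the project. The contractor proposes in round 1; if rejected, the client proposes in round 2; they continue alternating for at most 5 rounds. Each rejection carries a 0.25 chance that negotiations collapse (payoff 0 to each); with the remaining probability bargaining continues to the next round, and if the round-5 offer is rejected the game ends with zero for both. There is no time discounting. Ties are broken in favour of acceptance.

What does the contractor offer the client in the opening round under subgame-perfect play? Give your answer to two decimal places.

5.86

By backward induction:
Round 5 (the contractor proposes): the client will accept anything ≥ 0, so the contractor offers 0 and keeps 20.
Round 4 (the client proposes): rejecting gives the contractor an expected 0.75 × 20 = 15. The client offers 15 and keeps 20 − 15 = 5.
Round 3 (the contractor proposes): rejecting gives the client an expected 0.75 × 5 = 3.75. The contractor offers 3.75 and keeps 20 − 3.75 = 16.25.
Round 2 (the client proposes): rejecting gives the contractor an expected 0.75 × 16.25 = 12.1875; the client offers that and keeps 7.8125.
Round 1 (the contractor proposes): rejecting gives the client an expected 0.75 × 7.8125 = 5.859375, so the contractor offers 5.859375, keeping 14.140625.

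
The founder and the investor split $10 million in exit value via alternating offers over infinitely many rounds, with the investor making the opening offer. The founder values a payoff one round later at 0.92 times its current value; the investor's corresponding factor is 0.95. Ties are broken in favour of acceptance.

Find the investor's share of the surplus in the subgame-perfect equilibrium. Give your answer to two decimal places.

When the investor proposes, the founder accepts any offer worth at least 0.92 times what the founder would get by proposing next round; and vice versa.
This gives x = 10 − 0.92y and y = 10 − 0.95x, where x and y are each side's share when it proposes.
Hence (1 − 0.92·0.95)x = 10(1 − 0.92), i.e. 0.126·x = 0.8.
x ≈ 6.3492; the founder's share is 10 − x ≈ 3.6508.

6.35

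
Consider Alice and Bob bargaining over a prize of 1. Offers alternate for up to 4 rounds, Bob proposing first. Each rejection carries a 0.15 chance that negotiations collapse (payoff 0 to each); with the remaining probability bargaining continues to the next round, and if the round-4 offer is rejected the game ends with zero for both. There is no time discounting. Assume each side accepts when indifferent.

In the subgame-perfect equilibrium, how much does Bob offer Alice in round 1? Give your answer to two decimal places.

By backward induction:
Round 4 (Alice proposes): Bob will accept anything ≥ 0, so Alice offers 0 and keeps 1.
Round 3 (Bob proposes): rejecting gives Alice an expected 0.85 × 1 = 0.85, so Bob offers 0.85, keeping 0.15.
Round 2 (Alice proposes): rejecting gives Bob an expected 0.85 × 0.15 = 0.1275; Alice offers that and keeps 0.8725.
Round 1 (Bob proposes): rejecting gives Alice an expected 0.85 × 0.8725 = 0.741625, so Bob offers 0.741625, keeping 0.258375.

0.74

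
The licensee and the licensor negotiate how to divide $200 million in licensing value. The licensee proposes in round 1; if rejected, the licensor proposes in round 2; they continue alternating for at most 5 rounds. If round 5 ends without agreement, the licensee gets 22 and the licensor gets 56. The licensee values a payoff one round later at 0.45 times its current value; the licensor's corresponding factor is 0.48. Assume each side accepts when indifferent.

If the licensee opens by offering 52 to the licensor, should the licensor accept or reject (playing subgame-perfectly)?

Round 5 (the licensee proposes): the licensor gets 56 if talks fail, so the licensee offers 56 and keeps 144.
Round 4 (the licensor proposes): the licensee can get 144 next round, worth 0.45 × 144 = 64.8 now. The licensor offers 64.8 and keeps 200 − 64.8 = 135.2.
Round 3 (the licensee proposes): the licensor can get 135.2 next round, worth 0.48 × 135.2 = 64.896 now. The licensee offers 64.896 and keeps 200 − 64.896 = 135.104.
Round 2 (the licensor proposes): the licensee can get 135.104 next round, worth 0.45 × 135.104 = 60.7968 now. The licensor offers 60.7968 and keeps 200 − 60.7968 = 139.2032.
So by rejecting in round 1, the licensor gets 139.2032 next round, worth 0.48 × 139.2032 = 66.817536 now.
Offer 52 < 66.817536, so the licensor rejects.

Reject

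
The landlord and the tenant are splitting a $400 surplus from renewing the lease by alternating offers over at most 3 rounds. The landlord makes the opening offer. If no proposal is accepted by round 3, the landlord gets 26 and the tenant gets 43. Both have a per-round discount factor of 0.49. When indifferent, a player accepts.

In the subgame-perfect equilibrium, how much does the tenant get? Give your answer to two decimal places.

110.28

Work backward from the last round.
Round 3 (the landlord proposes): the tenant gets 43 if talks fail, so the landlord offers 43 and keeps 357.
Round 2 (the tenant proposes): the landlord can get 357 next round, worth 0.49 × 357 = 174.93 now. The tenant offers 174.93 and keeps 400 − 174.93 = 225.07.
Round 1 (the landlord proposes): the tenant can get 225.07 next round, worth 0.49 × 225.07 = 110.2843 now, so the landlord offers 110.2843, keeping 289.7157.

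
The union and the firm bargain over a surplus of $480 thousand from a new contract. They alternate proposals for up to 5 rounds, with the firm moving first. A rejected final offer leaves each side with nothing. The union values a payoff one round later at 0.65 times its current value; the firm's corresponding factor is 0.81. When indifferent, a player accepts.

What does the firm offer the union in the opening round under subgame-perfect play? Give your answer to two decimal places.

By backward induction:
Round 5 (the firm proposes): the union will accept anything ≥ 0, so the firm offers 0 and keeps 480.
Round 4 (the union proposes): the firm can get 480 next round, worth 0.81 × 480 = 388.8 now. The union offers 388.8 and keeps 480 − 388.8 = 91.2.
Round 3 (the firm proposes): the union can get 91.2 next round, worth 0.65 × 91.2 = 59.28 now. The firm offers 59.28 and keeps 480 − 59.28 = 420.72.
Round 2 (the union proposes): the firm can get 420.72 next round, worth 0.81 × 420.72 = 340.7832 now, so the union offers 340.7832, keeping 139.2168.
Round 1 (the firm proposes): the union can get 139.2168 next round, worth 0.65 × 139.2168 = 90.49092 now. The firm offers 90.49092 and keeps 480 − 90.49092 = 389.50908.

90.49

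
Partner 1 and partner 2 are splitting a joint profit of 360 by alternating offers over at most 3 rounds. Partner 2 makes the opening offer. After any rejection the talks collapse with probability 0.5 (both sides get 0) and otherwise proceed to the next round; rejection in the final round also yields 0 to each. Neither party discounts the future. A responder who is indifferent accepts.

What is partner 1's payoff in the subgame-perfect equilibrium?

By backward induction:
Round 3 (partner 2 proposes): partner 1 will accept anything ≥ 0, so partner 2 offers 0 and keeps 360.
Round 2 (partner 1 proposes): rejecting gives partner 2 an expected 0.5 × 360 = 180; partner 1 offers that and keeps 180.
Round 1 (partner 2 proposes): rejecting gives partner 1 an expected 0.5 × 180 = 90, so partner 2 offers 90, keeping 270.

90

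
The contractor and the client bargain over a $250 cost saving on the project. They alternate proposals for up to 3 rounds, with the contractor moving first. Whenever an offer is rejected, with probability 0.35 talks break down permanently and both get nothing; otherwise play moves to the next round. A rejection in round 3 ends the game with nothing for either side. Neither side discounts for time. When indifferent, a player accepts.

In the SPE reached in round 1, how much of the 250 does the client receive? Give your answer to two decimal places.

Round 3 (the contractor proposes): the client will accept anything ≥ 0, so the contractor offers 0 and keeps 250.
Round 2 (the client proposes): rejecting gives the contractor an expected 0.65 × 250 = 162.5; the client offers that and keeps 87.5.
Round 1 (the contractor proposes): rejecting gives the client an expected 0.65 × 87.5 = 56.875, so the contractor offers 56.875, keeping 193.125.

56.88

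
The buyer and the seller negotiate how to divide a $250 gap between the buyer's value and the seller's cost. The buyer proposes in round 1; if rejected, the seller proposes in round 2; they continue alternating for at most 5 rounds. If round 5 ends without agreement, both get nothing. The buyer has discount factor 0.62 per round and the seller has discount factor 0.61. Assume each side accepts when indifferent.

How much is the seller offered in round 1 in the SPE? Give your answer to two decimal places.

Round 5 (the buyer proposes): rejection yields 0 for the seller; the buyer offers 0 and keeps 250.
Round 4 (the seller proposes): the buyer can get 250 next round, worth 0.62 × 250 = 155 now, so the seller offers 155, keeping 95.
Round 3 (the buyer proposes): the seller can get 95 next round, worth 0.61 × 95 = 57.95 now; the buyer offers that and keeps 192.05.
Round 2 (the seller proposes): the buyer can get 192.05 next round, worth 0.62 × 192.05 = 119.071 now, so the seller offers 119.071, keeping 130.929.
Round 1 (the buyer proposes): the seller can get 130.929 next round, worth 0.61 × 130.929 = 79.86669 now; the buyer offers that and keeps 170.13331.

79.87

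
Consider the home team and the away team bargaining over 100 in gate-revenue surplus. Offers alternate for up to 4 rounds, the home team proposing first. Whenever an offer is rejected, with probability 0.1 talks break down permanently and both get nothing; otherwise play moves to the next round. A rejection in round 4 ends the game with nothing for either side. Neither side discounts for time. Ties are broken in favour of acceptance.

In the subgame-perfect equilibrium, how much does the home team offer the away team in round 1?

81.9

By backward induction:
Round 4 (the away team proposes): rejection yields 0 for the home team; the away team offers 0 and keeps 100.
Round 3 (the home team proposes): rejecting gives the away team an expected 0.9 × 100 = 90; the home team offers that and keeps 10.
Round 2 (the away team proposes): rejecting gives the home team an expected 0.9 × 10 = 9, so the away team offers 9, keeping 91.
Round 1 (the home team proposes): rejecting gives the away team an expected 0.9 × 91 = 81.9, so the home team offers 81.9, keeping 18.1.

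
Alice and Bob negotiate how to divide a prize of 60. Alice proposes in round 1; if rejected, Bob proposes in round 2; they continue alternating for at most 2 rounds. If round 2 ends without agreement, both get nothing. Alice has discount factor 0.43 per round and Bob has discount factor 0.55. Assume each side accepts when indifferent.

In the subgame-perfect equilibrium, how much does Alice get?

27

Round 2 (Bob proposes): Alice will accept anything ≥ 0, so Bob offers 0 and keeps 60.
Round 1 (Alice proposes): Bob can get 60 next round, worth 0.55 × 60 = 33 now; Alice offers that and keeps 27.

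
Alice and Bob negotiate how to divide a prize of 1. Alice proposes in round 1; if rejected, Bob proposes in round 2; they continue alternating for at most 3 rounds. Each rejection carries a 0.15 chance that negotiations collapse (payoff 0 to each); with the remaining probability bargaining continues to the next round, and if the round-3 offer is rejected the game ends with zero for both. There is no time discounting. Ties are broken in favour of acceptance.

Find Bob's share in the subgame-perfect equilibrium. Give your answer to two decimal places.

By backward induction:
Round 3 (Alice proposes): Bob will accept anything ≥ 0, so Alice offers 0 and keeps 1.
Round 2 (Bob proposes): rejecting gives Alice an expected 0.85 × 1 = 0.85. Bob offers 0.85 and keeps 1 − 0.85 = 0.15.
Round 1 (Alice proposes): rejecting gives Bob an expected 0.85 × 0.15 = 0.1275; Alice offers that and keeps 0.8725.

0.13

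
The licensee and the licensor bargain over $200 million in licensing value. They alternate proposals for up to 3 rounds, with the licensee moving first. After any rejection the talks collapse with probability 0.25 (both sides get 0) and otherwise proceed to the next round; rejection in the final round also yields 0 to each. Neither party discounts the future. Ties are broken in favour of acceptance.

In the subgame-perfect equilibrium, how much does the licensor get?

37.5

By backward induction:
Round 3 (the licensee proposes): the licensor will accept anything ≥ 0, so the licensee offers 0 and keeps 200.
Round 2 (the licensor proposes): rejecting gives the licensee an expected 0.75 × 200 = 150, so the licensor offers 150, keeping 50.
Round 1 (the licensee proposes): rejecting gives the licensor an expected 0.75 × 50 = 37.5. The licensee offers 37.5 and keeps 200 − 37.5 = 162.5.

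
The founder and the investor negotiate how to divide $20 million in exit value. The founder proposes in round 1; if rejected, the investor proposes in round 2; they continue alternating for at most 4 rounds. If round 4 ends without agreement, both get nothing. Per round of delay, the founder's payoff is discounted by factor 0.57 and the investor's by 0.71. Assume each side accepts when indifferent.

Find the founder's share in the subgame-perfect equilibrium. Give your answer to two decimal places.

Round 4 (the investor proposes): the founder will accept anything ≥ 0, so the investor offers 0 and keeps 20.
Round 3 (the founder proposes): the investor can get 20 next round, worth 0.71 × 20 = 14.2 now; the founder offers that and keeps 5.8.
Round 2 (the investor proposes): the founder can get 5.8 next round, worth 0.57 × 5.8 = 3.306 now. The investor offers 3.306 and keeps 20 − 3.306 = 16.694.
Round 1 (the founder proposes): the investor can get 16.694 next round, worth 0.71 × 16.694 = 11.85274 now; the founder offers that and keeps 8.14726.

8.15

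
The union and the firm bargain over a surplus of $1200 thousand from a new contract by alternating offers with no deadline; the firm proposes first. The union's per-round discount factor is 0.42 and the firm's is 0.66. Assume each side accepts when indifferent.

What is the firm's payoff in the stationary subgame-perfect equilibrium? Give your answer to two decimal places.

962.92

When the firm proposes, the union accepts any offer worth at least 0.42 times what the union would get by proposing next round; and vice versa.
This gives x = 1200 − 0.42y and y = 1200 − 0.66x, where x and y are each side's share when it proposes.
Hence (1 − 0.42·0.66)x = 1200(1 − 0.42), i.e. 0.7228·x = 696.
x ≈ 962.9220; the union's share is 1200 − x ≈ 237.0780.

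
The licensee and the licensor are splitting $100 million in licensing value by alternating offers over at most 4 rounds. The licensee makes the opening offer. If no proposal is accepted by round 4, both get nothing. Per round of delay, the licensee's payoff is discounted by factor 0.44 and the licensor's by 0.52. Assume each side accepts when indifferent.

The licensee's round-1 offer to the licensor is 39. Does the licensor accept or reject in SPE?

Work out the licensor's continuation value if the offer is rejected.
Round 4 (the licensor proposes): the licensee will accept anything ≥ 0, so the licensor offers 0 and keeps 100.
Round 3 (the licensee proposes): the licensor can get 100 next round, worth 0.52 × 100 = 52 now; the licensee offers that and keeps 48.
Round 2 (the licensor proposes): the licensee can get 48 next round, worth 0.44 × 48 = 21.12 now, so the licensor offers 21.12, keeping 78.88.
So by rejecting in round 1, the licensor gets 78.88 next round, worth 0.52 × 78.88 = 41.0176 now.
Offer 39 < 41.0176, so the licensor rejects.

Reject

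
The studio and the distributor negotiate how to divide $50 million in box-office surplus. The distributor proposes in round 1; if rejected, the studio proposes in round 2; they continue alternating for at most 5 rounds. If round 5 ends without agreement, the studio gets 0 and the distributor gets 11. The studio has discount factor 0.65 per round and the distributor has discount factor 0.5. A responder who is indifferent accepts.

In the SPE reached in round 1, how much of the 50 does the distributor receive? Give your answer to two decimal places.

Round 5 (the distributor proposes): the studio will accept anything ≥ 0, so the distributor offers 0 and keeps 50.
Round 4 (the studio proposes): the distributor can get 50 next round, worth 0.5 × 50 = 25 now. The studio offers 25 and keeps 50 − 25 = 25.
Round 3 (the distributor proposes): the studio can get 25 next round, worth 0.65 × 25 = 16.25 now; the distributor offers that and keeps 33.75.
Round 2 (the studio proposes): the distributor can get 33.75 next round, worth 0.5 × 33.75 = 16.875 now, so the studio offers 16.875, keeping 33.125.
Round 1 (the distributor proposes): the studio can get 33.125 next round, worth 0.65 × 33.125 = 21.53125 now; the distributor offers that and keeps 28.46875.

28.47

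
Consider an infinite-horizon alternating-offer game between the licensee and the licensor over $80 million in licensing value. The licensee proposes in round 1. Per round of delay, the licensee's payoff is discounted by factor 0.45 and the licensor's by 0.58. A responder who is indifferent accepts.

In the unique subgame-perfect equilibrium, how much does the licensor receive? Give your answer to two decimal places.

Let x be the licensee's share when the licensee proposes and y be the licensor's share when the licensor proposes.
The licensor accepts iff offered ≥ 0.58·y, so x = 80 − 0.58y. Symmetrically y = 80 − 0.45x.
Substituting: x = 80 − 0.58(80 − 0.45x), giving x(1 − 0.45·0.58) = 80(1 − 0.58).
So x = 80 × 0.42 / 0.739 ≈ 45.4668, and the licensor receives 80 − x ≈ 34.5332.

34.53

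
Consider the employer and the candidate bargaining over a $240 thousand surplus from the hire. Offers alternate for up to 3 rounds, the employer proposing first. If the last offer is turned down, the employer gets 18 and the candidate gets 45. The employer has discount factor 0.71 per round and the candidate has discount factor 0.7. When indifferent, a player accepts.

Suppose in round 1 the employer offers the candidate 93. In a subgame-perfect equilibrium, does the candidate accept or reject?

Work out the candidate's continuation value if the offer is rejected.
Round 3 (the employer proposes): the candidate gets 45 if talks fail, so the employer offers 45 and keeps 195.
Round 2 (the candidate proposes): the employer can get 195 next round, worth 0.71 × 195 = 138.45 now, so the candidate offers 138.45, keeping 101.55.
So by rejecting in round 1, the candidate gets 101.55 next round, worth 0.7 × 101.55 = 71.085 now.
Offer 93 ≥ 71.085, so the candidate accepts.

Accept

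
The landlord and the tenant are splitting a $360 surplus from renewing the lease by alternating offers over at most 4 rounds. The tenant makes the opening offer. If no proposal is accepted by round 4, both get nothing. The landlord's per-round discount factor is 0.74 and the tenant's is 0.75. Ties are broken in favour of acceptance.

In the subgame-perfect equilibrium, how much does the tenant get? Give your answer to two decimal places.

Solve by backward induction from round 4.
Round 4 (the landlord proposes): the tenant will accept anything ≥ 0, so the landlord offers 0 and keeps 360.
Round 3 (the tenant proposes): the landlord can get 360 next round, worth 0.74 × 360 = 266.4 now. The tenant offers 266.4 and keeps 360 − 266.4 = 93.6.
Round 2 (the landlord proposes): the tenant can get 93.6 next round, worth 0.75 × 93.6 = 70.2 now, so the landlord offers 70.2, keeping 289.8.
Round 1 (the tenant proposes): the landlord can get 289.8 next round, worth 0.74 × 289.8 = 214.452 now, so the tenant offers 214.452, keeping 145.548.

145.55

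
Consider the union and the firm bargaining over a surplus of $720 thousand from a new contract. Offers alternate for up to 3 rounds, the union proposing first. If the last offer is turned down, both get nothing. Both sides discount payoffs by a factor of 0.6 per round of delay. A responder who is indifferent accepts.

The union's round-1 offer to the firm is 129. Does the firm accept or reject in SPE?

Work out the firm's continuation value if the offer is rejected.
Round 3 (the union proposes): rejection yields 0 for the firm; the union offers 0 and keeps 720.
Round 2 (the firm proposes): the union can get 720 next round, worth 0.6 × 720 = 432 now, so the firm offers 432, keeping 288.
So by rejecting in round 1, the firm gets 288 next round, worth 0.6 × 288 = 172.8 now.
Offer 129 < 172.8, so the firm rejects.

Reject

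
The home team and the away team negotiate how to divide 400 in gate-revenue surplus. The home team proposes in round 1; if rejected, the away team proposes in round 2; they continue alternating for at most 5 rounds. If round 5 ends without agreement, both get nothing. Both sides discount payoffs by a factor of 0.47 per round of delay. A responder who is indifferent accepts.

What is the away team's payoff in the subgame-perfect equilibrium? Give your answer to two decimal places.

121.65

By backward induction:
Round 5 (the home team proposes): the away team will accept anything ≥ 0, so the home team offers 0 and keeps 400.
Round 4 (the away team proposes): the home team can get 400 next round, worth 0.47 × 400 = 188 now, so the away team offers 188, keeping 212.
Round 3 (the home team proposes): the away team can get 212 next round, worth 0.47 × 212 = 99.64 now; the home team offers that and keeps 300.36.
Round 2 (the away team proposes): the home team can get 300.36 next round, worth 0.47 × 300.36 = 141.1692 now; the away team offers that and keeps 258.8308.
Round 1 (the home team proposes): the away team can get 258.8308 next round, worth 0.47 × 258.8308 = 121.650476 now. The home team offers 121.650476 and keeps 400 − 121.650476 = 278.349524.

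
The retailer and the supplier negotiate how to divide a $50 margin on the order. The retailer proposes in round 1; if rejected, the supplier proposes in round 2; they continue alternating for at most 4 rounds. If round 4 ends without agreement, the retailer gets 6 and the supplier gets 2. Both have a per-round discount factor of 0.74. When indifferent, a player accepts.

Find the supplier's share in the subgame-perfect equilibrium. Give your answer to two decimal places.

Round 4 (the supplier proposes): the retailer gets 6 if talks fail, so the supplier offers 6 and keeps 44.
Round 3 (the retailer proposes): the supplier can get 44 next round, worth 0.74 × 44 = 32.56 now; the retailer offers that and keeps 17.44.
Round 2 (the supplier proposes): the retailer can get 17.44 next round, worth 0.74 × 17.44 = 12.9056 now; the supplier offers that and keeps 37.0944.
Round 1 (the retailer proposes): the supplier can get 37.0944 next round, worth 0.74 × 37.0944 = 27.449856 now, so the retailer offers 27.449856, keeping 22.550144.

27.45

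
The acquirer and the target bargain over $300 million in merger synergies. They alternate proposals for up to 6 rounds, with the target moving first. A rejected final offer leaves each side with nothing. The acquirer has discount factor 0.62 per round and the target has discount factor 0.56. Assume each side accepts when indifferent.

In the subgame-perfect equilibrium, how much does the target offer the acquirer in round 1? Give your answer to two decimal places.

132.68

Solve by backward induction from round 6.
Round 6 (the acquirer proposes): the target will accept anything ≥ 0, so the acquirer offers 0 and keeps 300.
Round 5 (the target proposes): the acquirer can get 300 next round, worth 0.62 × 300 = 186 now. The target offers 186 and keeps 300 − 186 = 114.
Round 4 (the acquirer proposes): the target can get 114 next round, worth 0.56 × 114 = 63.84 now; the acquirer offers that and keeps 236.16.
Round 3 (the target proposes): the acquirer can get 236.16 next round, worth 0.62 × 236.16 = 146.4192 now, so the target offers 146.4192, keeping 153.5808.
Round 2 (the acquirer proposes): the target can get 153.5808 next round, worth 0.56 × 153.5808 = 86.005248 now; the acquirer offers that and keeps 213.994752.
Round 1 (the target proposes): the acquirer can get 213.994752 next round, worth 0.62 × 213.994752 = 132.67674624 now; the target offers that and keeps 167.32325376.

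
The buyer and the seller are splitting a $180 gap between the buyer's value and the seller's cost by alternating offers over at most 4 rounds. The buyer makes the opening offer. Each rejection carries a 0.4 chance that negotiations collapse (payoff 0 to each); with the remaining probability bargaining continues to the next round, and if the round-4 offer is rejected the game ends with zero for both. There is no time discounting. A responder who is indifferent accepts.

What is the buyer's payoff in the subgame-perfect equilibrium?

97.92

Round 4 (the seller proposes): the buyer will accept anything ≥ 0, so the seller offers 0 and keeps 180.
Round 3 (the buyer proposes): rejecting gives the seller an expected 0.6 × 180 = 108, so the buyer offers 108, keeping 72.
Round 2 (the seller proposes): rejecting gives the buyer an expected 0.6 × 72 = 43.2, so the seller offers 43.2, keeping 136.8.
Round 1 (the buyer proposes): rejecting gives the seller an expected 0.6 × 136.8 = 82.08, so the buyer offers 82.08, keeping 97.92.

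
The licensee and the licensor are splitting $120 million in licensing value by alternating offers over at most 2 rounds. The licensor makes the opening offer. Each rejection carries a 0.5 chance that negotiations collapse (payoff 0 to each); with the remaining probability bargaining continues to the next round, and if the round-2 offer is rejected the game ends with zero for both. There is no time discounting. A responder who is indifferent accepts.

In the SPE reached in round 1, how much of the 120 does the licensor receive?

60

Round 2 (the licensee proposes): the licensor will accept anything ≥ 0, so the licensee offers 0 and keeps 120.
Round 1 (the licensor proposes): rejecting gives the licensee an expected 0.5 × 120 = 60; the licensor offers that and keeps 60.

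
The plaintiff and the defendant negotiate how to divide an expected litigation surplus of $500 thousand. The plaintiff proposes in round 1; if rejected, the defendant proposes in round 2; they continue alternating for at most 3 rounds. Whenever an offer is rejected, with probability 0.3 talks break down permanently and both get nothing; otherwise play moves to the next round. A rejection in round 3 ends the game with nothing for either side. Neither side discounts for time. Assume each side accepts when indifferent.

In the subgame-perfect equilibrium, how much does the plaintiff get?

395

By backward induction:
Round 3 (the plaintiff proposes): rejection yields 0 for the defendant; the plaintiff offers 0 and keeps 500.
Round 2 (the defendant proposes): rejecting gives the plaintiff an expected 0.7 × 500 = 350, so the defendant offers 350, keeping 150.
Round 1 (the plaintiff proposes): rejecting gives the defendant an expected 0.7 × 150 = 105. The plaintiff offers 105 and keeps 500 − 105 = 395.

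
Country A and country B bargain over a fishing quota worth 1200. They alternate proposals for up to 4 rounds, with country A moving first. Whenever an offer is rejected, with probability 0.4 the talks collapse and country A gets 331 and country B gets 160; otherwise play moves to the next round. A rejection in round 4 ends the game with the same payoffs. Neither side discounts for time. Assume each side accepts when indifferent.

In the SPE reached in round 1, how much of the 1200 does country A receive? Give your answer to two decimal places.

716.70

By backward induction:
Round 4 (country B proposes): country A gets 331 if talks fail, so country B offers 331 and keeps 869.
Round 3 (country A proposes): rejecting gives country B an expected 0.6 × 869 + 0.4 × 160 = 585.4. Country A offers 585.4 and keeps 1200 − 585.4 = 614.6.
Round 2 (country B proposes): rejecting gives country A an expected 0.6 × 614.6 + 0.4 × 331 = 501.16; country B offers that and keeps 698.84.
Round 1 (country A proposes): rejecting gives country B an expected 0.6 × 698.84 + 0.4 × 160 = 483.304; country A offers that and keeps 716.696.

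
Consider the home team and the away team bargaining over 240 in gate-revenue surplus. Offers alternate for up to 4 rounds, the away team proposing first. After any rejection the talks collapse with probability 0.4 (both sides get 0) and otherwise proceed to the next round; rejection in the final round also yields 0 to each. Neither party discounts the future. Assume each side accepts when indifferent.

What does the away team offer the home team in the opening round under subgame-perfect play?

109.44

By backward induction:
Round 4 (the home team proposes): rejection yields 0 for the away team; the home team offers 0 and keeps 240.
Round 3 (the away team proposes): rejecting gives the home team an expected 0.6 × 240 = 144; the away team offers that and keeps 96.
Round 2 (the home team proposes): rejecting gives the away team an expected 0.6 × 96 = 57.6. The home team offers 57.6 and keeps 240 − 57.6 = 182.4.
Round 1 (the away team proposes): rejecting gives the home team an expected 0.6 × 182.4 = 109.44; the away team offers that and keeps 130.56.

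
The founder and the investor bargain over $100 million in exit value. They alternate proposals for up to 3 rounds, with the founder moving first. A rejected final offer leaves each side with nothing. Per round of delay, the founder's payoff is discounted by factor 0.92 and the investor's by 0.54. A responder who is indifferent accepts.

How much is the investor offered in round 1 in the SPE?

Round 3 (the founder proposes): rejection yields 0 for the investor; the founder offers 0 and keeps 100.
Round 2 (the investor proposes): the founder can get 100 next round, worth 0.92 × 100 = 92 now; the investor offers that and keeps 8.
Round 1 (the founder proposes): the investor can get 8 next round, worth 0.54 × 8 = 4.32 now; the founder offers that and keeps 95.68.

4.32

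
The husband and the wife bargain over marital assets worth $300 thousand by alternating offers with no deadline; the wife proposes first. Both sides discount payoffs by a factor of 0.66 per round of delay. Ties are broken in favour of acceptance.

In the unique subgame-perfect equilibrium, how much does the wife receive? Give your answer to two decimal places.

180.72

When the wife proposes, the husband accepts any offer worth at least 0.66 times what the husband would get by proposing next round; and vice versa.
This gives x = 300 − 0.66y and y = 300 − 0.66x, where x and y are each side's share when it proposes.
Hence (1 − 0.66·0.66)x = 300(1 − 0.66), i.e. 0.5644·x = 102.
x ≈ 180.7229; the husband's share is 300 − x ≈ 119.2771.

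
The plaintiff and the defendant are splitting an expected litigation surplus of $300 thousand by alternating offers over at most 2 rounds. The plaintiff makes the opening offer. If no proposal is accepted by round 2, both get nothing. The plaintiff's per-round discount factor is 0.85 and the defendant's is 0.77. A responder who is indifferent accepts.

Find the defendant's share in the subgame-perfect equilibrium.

231

Solve by backward induction from round 2.
Round 2 (the defendant proposes): rejection yields 0 for the plaintiff; the defendant offers 0 and keeps 300.
Round 1 (the plaintiff proposes): the defendant can get 300 next round, worth 0.77 × 300 = 231 now, so the plaintiff offers 231, keeping 69.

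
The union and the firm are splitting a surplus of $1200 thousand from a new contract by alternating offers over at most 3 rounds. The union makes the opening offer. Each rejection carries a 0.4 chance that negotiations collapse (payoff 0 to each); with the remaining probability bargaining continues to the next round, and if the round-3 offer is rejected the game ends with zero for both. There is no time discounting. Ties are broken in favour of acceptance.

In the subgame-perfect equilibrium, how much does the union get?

Round 3 (the union proposes): rejection yields 0 for the firm; the union offers 0 and keeps 1200.
Round 2 (the firm proposes): rejecting gives the union an expected 0.6 × 1200 = 720. The firm offers 720 and keeps 1200 − 720 = 480.
Round 1 (the union proposes): rejecting gives the firm an expected 0.6 × 480 = 288; the union offers that and keeps 912.

912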